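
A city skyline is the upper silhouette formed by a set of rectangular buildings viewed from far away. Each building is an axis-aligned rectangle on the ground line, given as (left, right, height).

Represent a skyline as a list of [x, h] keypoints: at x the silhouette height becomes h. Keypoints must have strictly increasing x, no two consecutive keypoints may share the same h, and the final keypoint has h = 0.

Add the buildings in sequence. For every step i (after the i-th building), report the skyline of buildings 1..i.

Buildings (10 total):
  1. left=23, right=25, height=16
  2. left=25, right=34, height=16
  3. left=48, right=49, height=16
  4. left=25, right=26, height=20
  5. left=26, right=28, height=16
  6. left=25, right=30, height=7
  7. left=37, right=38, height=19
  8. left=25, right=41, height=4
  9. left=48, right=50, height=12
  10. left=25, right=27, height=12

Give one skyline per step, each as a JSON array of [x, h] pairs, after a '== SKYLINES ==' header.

== SKYLINES ==
[[23,16],[25,0]]
[[23,16],[34,0]]
[[23,16],[34,0],[48,16],[49,0]]
[[23,16],[25,20],[26,16],[34,0],[48,16],[49,0]]
[[23,16],[25,20],[26,16],[34,0],[48,16],[49,0]]
[[23,16],[25,20],[26,16],[34,0],[48,16],[49,0]]
[[23,16],[25,20],[26,16],[34,0],[37,19],[38,0],[48,16],[49,0]]
[[23,16],[25,20],[26,16],[34,4],[37,19],[38,4],[41,0],[48,16],[49,0]]
[[23,16],[25,20],[26,16],[34,4],[37,19],[38,4],[41,0],[48,16],[49,12],[50,0]]
[[23,16],[25,20],[26,16],[34,4],[37,19],[38,4],[41,0],[48,16],[49,12],[50,0]]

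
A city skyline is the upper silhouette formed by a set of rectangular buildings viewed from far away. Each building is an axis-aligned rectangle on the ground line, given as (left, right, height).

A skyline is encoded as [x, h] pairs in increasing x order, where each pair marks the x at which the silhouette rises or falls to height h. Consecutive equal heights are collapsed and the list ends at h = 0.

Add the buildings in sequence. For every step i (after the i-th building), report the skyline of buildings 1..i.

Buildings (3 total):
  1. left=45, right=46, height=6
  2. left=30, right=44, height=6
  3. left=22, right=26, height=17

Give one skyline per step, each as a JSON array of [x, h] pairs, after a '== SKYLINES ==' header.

== SKYLINES ==
[[45,6],[46,0]]
[[30,6],[44,0],[45,6],[46,0]]
[[22,17],[26,0],[30,6],[44,0],[45,6],[46,0]]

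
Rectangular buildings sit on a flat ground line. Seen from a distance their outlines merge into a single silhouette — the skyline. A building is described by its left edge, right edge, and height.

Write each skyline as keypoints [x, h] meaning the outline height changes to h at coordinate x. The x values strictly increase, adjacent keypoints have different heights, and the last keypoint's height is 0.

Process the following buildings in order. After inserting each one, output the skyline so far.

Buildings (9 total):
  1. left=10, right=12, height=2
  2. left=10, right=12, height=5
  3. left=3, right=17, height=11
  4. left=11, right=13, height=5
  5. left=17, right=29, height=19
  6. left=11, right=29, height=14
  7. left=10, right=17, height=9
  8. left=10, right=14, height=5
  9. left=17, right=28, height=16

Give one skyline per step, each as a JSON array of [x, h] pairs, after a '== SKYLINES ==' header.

== SKYLINES ==
[[10,2],[12,0]]
[[10,5],[12,0]]
[[3,11],[17,0]]
[[3,11],[17,0]]
[[3,11],[17,19],[29,0]]
[[3,11],[11,14],[17,19],[29,0]]
[[3,11],[11,14],[17,19],[29,0]]
[[3,11],[11,14],[17,19],[29,0]]
[[3,11],[11,14],[17,19],[29,0]]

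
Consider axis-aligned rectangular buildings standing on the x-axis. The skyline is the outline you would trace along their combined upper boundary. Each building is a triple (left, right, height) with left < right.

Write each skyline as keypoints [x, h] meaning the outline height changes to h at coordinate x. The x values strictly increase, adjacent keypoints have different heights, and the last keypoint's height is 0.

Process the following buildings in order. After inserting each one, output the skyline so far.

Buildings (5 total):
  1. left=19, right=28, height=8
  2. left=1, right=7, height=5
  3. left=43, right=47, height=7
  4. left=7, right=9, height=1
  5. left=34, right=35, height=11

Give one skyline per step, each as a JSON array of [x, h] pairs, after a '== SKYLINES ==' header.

== SKYLINES ==
[[19,8],[28,0]]
[[1,5],[7,0],[19,8],[28,0]]
[[1,5],[7,0],[19,8],[28,0],[43,7],[47,0]]
[[1,5],[7,1],[9,0],[19,8],[28,0],[43,7],[47,0]]
[[1,5],[7,1],[9,0],[19,8],[28,0],[34,11],[35,0],[43,7],[47,0]]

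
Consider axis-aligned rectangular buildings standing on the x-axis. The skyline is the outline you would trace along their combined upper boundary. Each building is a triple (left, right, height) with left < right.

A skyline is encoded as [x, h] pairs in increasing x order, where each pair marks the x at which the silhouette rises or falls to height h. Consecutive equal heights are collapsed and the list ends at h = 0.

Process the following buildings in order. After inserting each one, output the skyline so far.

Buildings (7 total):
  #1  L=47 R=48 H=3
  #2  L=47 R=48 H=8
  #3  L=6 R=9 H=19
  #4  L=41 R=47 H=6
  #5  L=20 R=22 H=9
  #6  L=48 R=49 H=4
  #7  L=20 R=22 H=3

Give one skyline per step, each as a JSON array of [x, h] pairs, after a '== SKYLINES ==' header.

== SKYLINES ==
[[47,3],[48,0]]
[[47,8],[48,0]]
[[6,19],[9,0],[47,8],[48,0]]
[[6,19],[9,0],[41,6],[47,8],[48,0]]
[[6,19],[9,0],[20,9],[22,0],[41,6],[47,8],[48,0]]
[[6,19],[9,0],[20,9],[22,0],[41,6],[47,8],[48,4],[49,0]]
[[6,19],[9,0],[20,9],[22,0],[41,6],[47,8],[48,4],[49,0]]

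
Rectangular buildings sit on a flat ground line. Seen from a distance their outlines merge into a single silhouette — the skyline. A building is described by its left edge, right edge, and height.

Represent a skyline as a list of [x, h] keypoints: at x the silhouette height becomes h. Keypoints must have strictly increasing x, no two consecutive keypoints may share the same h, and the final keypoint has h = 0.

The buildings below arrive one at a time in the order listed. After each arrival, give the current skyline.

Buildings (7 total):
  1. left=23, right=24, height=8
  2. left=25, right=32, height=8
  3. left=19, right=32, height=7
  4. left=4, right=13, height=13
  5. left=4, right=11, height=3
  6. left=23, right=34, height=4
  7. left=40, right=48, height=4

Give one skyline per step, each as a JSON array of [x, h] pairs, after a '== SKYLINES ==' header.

== SKYLINES ==
[[23,8],[24,0]]
[[23,8],[24,0],[25,8],[32,0]]
[[19,7],[23,8],[24,7],[25,8],[32,0]]
[[4,13],[13,0],[19,7],[23,8],[24,7],[25,8],[32,0]]
[[4,13],[13,0],[19,7],[23,8],[24,7],[25,8],[32,0]]
[[4,13],[13,0],[19,7],[23,8],[24,7],[25,8],[32,4],[34,0]]
[[4,13],[13,0],[19,7],[23,8],[24,7],[25,8],[32,4],[34,0],[40,4],[48,0]]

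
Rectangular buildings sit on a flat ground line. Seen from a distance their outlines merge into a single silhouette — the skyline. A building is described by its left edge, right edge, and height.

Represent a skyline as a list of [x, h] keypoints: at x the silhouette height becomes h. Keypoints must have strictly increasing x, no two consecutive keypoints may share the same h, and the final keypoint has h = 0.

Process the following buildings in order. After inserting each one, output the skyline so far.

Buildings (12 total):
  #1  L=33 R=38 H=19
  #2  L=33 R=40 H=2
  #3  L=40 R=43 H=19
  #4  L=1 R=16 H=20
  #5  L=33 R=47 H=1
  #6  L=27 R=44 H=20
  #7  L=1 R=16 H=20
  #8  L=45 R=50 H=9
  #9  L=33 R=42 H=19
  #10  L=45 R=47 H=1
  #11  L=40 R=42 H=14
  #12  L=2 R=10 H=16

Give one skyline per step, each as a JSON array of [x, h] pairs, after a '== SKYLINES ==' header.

== SKYLINES ==
[[33,19],[38,0]]
[[33,19],[38,2],[40,0]]
[[33,19],[38,2],[40,19],[43,0]]
[[1,20],[16,0],[33,19],[38,2],[40,19],[43,0]]
[[1,20],[16,0],[33,19],[38,2],[40,19],[43,1],[47,0]]
[[1,20],[16,0],[27,20],[44,1],[47,0]]
[[1,20],[16,0],[27,20],[44,1],[47,0]]
[[1,20],[16,0],[27,20],[44,1],[45,9],[50,0]]
[[1,20],[16,0],[27,20],[44,1],[45,9],[50,0]]
[[1,20],[16,0],[27,20],[44,1],[45,9],[50,0]]
[[1,20],[16,0],[27,20],[44,1],[45,9],[50,0]]
[[1,20],[16,0],[27,20],[44,1],[45,9],[50,0]]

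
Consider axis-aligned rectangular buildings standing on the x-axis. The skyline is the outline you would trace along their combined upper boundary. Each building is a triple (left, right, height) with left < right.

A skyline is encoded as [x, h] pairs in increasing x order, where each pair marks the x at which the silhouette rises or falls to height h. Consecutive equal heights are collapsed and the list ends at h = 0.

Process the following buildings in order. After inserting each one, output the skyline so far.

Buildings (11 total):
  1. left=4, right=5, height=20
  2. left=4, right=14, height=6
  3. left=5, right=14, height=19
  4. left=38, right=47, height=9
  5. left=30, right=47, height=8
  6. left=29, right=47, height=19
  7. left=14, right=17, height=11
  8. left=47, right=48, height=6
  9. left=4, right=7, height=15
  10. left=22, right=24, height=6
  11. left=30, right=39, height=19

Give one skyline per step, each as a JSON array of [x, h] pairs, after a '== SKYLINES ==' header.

== SKYLINES ==
[[4,20],[5,0]]
[[4,20],[5,6],[14,0]]
[[4,20],[5,19],[14,0]]
[[4,20],[5,19],[14,0],[38,9],[47,0]]
[[4,20],[5,19],[14,0],[30,8],[38,9],[47,0]]
[[4,20],[5,19],[14,0],[29,19],[47,0]]
[[4,20],[5,19],[14,11],[17,0],[29,19],[47,0]]
[[4,20],[5,19],[14,11],[17,0],[29,19],[47,6],[48,0]]
[[4,20],[5,19],[14,11],[17,0],[29,19],[47,6],[48,0]]
[[4,20],[5,19],[14,11],[17,0],[22,6],[24,0],[29,19],[47,6],[48,0]]
[[4,20],[5,19],[14,11],[17,0],[22,6],[24,0],[29,19],[47,6],[48,0]]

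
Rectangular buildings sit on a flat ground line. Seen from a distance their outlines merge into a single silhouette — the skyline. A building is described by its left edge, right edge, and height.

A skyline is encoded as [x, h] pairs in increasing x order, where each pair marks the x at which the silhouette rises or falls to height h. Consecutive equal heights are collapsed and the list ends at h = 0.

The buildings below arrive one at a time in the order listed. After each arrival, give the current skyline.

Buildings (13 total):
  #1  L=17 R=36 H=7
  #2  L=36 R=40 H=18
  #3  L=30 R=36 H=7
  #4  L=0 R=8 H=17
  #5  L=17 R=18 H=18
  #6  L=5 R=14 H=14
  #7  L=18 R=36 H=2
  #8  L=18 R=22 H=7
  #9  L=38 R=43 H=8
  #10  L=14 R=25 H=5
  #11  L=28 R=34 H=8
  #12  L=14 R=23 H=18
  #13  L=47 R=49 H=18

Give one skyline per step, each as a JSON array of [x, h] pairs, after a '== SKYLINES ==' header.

== SKYLINES ==
[[17,7],[36,0]]
[[17,7],[36,18],[40,0]]
[[17,7],[36,18],[40,0]]
[[0,17],[8,0],[17,7],[36,18],[40,0]]
[[0,17],[8,0],[17,18],[18,7],[36,18],[40,0]]
[[0,17],[8,14],[14,0],[17,18],[18,7],[36,18],[40,0]]
[[0,17],[8,14],[14,0],[17,18],[18,7],[36,18],[40,0]]
[[0,17],[8,14],[14,0],[17,18],[18,7],[36,18],[40,0]]
[[0,17],[8,14],[14,0],[17,18],[18,7],[36,18],[40,8],[43,0]]
[[0,17],[8,14],[14,5],[17,18],[18,7],[36,18],[40,8],[43,0]]
[[0,17],[8,14],[14,5],[17,18],[18,7],[28,8],[34,7],[36,18],[40,8],[43,0]]
[[0,17],[8,14],[14,18],[23,7],[28,8],[34,7],[36,18],[40,8],[43,0]]
[[0,17],[8,14],[14,18],[23,7],[28,8],[34,7],[36,18],[40,8],[43,0],[47,18],[49,0]]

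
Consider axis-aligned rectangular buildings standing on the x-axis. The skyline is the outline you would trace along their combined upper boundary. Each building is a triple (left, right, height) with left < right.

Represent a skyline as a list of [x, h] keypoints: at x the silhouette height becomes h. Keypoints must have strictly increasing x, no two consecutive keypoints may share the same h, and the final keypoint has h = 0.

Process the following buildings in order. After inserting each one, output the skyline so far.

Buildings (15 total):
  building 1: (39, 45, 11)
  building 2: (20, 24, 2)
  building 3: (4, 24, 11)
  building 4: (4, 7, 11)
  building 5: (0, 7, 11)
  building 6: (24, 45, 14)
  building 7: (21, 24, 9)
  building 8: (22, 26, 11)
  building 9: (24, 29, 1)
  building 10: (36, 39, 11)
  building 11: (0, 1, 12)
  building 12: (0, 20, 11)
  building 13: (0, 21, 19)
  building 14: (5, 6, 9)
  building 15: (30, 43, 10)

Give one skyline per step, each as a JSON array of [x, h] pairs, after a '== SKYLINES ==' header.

== SKYLINES ==
[[39,11],[45,0]]
[[20,2],[24,0],[39,11],[45,0]]
[[4,11],[24,0],[39,11],[45,0]]
[[4,11],[24,0],[39,11],[45,0]]
[[0,11],[24,0],[39,11],[45,0]]
[[0,11],[24,14],[45,0]]
[[0,11],[24,14],[45,0]]
[[0,11],[24,14],[45,0]]
[[0,11],[24,14],[45,0]]
[[0,11],[24,14],[45,0]]
[[0,12],[1,11],[24,14],[45,0]]
[[0,12],[1,11],[24,14],[45,0]]
[[0,19],[21,11],[24,14],[45,0]]
[[0,19],[21,11],[24,14],[45,0]]
[[0,19],[21,11],[24,14],[45,0]]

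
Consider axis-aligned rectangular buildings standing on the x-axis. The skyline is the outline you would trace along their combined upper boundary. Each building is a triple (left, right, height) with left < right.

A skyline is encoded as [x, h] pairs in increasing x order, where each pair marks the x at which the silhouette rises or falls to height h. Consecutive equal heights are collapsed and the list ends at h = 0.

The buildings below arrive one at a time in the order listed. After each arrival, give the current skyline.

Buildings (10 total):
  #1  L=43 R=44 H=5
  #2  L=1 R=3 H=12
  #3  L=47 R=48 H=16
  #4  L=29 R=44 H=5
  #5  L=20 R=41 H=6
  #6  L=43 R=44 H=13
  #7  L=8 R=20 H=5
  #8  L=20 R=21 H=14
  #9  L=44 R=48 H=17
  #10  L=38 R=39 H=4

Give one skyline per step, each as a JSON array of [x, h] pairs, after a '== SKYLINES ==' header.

== SKYLINES ==
[[43,5],[44,0]]
[[1,12],[3,0],[43,5],[44,0]]
[[1,12],[3,0],[43,5],[44,0],[47,16],[48,0]]
[[1,12],[3,0],[29,5],[44,0],[47,16],[48,0]]
[[1,12],[3,0],[20,6],[41,5],[44,0],[47,16],[48,0]]
[[1,12],[3,0],[20,6],[41,5],[43,13],[44,0],[47,16],[48,0]]
[[1,12],[3,0],[8,5],[20,6],[41,5],[43,13],[44,0],[47,16],[48,0]]
[[1,12],[3,0],[8,5],[20,14],[21,6],[41,5],[43,13],[44,0],[47,16],[48,0]]
[[1,12],[3,0],[8,5],[20,14],[21,6],[41,5],[43,13],[44,17],[48,0]]
[[1,12],[3,0],[8,5],[20,14],[21,6],[41,5],[43,13],[44,17],[48,0]]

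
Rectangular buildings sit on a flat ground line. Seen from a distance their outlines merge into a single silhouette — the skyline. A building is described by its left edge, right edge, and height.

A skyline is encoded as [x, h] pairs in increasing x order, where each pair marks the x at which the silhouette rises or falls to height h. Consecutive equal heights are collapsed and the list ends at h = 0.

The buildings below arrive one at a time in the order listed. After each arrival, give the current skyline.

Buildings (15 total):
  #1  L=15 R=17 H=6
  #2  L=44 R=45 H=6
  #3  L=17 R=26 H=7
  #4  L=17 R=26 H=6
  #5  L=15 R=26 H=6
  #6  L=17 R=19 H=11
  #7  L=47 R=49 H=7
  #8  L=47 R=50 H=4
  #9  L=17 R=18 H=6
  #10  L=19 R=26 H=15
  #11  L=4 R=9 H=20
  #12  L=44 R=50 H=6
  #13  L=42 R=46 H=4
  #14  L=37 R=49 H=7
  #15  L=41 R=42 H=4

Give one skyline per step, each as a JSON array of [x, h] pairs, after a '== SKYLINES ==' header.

== SKYLINES ==
[[15,6],[17,0]]
[[15,6],[17,0],[44,6],[45,0]]
[[15,6],[17,7],[26,0],[44,6],[45,0]]
[[15,6],[17,7],[26,0],[44,6],[45,0]]
[[15,6],[17,7],[26,0],[44,6],[45,0]]
[[15,6],[17,11],[19,7],[26,0],[44,6],[45,0]]
[[15,6],[17,11],[19,7],[26,0],[44,6],[45,0],[47,7],[49,0]]
[[15,6],[17,11],[19,7],[26,0],[44,6],[45,0],[47,7],[49,4],[50,0]]
[[15,6],[17,11],[19,7],[26,0],[44,6],[45,0],[47,7],[49,4],[50,0]]
[[15,6],[17,11],[19,15],[26,0],[44,6],[45,0],[47,7],[49,4],[50,0]]
[[4,20],[9,0],[15,6],[17,11],[19,15],[26,0],[44,6],[45,0],[47,7],[49,4],[50,0]]
[[4,20],[9,0],[15,6],[17,11],[19,15],[26,0],[44,6],[47,7],[49,6],[50,0]]
[[4,20],[9,0],[15,6],[17,11],[19,15],[26,0],[42,4],[44,6],[47,7],[49,6],[50,0]]
[[4,20],[9,0],[15,6],[17,11],[19,15],[26,0],[37,7],[49,6],[50,0]]
[[4,20],[9,0],[15,6],[17,11],[19,15],[26,0],[37,7],[49,6],[50,0]]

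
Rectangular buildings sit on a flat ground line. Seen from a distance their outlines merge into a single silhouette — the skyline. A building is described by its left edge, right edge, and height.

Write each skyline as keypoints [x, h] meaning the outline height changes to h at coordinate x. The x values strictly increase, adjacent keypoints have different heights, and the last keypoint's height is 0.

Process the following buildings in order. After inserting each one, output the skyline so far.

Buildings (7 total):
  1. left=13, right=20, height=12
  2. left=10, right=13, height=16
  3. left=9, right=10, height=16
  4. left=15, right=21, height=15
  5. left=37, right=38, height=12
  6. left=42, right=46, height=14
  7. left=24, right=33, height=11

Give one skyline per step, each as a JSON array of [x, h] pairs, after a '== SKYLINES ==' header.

== SKYLINES ==
[[13,12],[20,0]]
[[10,16],[13,12],[20,0]]
[[9,16],[13,12],[20,0]]
[[9,16],[13,12],[15,15],[21,0]]
[[9,16],[13,12],[15,15],[21,0],[37,12],[38,0]]
[[9,16],[13,12],[15,15],[21,0],[37,12],[38,0],[42,14],[46,0]]
[[9,16],[13,12],[15,15],[21,0],[24,11],[33,0],[37,12],[38,0],[42,14],[46,0]]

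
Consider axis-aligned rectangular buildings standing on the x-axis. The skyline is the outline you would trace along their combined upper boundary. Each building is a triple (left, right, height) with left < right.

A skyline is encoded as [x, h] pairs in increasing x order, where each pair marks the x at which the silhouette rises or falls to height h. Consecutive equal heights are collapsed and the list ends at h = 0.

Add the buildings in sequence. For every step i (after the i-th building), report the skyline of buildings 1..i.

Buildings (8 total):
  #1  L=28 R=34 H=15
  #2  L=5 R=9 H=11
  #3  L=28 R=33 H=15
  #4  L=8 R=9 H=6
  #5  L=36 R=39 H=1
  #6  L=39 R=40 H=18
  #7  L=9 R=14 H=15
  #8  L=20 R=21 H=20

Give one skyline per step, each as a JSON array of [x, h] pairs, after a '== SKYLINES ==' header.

== SKYLINES ==
[[28,15],[34,0]]
[[5,11],[9,0],[28,15],[34,0]]
[[5,11],[9,0],[28,15],[34,0]]
[[5,11],[9,0],[28,15],[34,0]]
[[5,11],[9,0],[28,15],[34,0],[36,1],[39,0]]
[[5,11],[9,0],[28,15],[34,0],[36,1],[39,18],[40,0]]
[[5,11],[9,15],[14,0],[28,15],[34,0],[36,1],[39,18],[40,0]]
[[5,11],[9,15],[14,0],[20,20],[21,0],[28,15],[34,0],[36,1],[39,18],[40,0]]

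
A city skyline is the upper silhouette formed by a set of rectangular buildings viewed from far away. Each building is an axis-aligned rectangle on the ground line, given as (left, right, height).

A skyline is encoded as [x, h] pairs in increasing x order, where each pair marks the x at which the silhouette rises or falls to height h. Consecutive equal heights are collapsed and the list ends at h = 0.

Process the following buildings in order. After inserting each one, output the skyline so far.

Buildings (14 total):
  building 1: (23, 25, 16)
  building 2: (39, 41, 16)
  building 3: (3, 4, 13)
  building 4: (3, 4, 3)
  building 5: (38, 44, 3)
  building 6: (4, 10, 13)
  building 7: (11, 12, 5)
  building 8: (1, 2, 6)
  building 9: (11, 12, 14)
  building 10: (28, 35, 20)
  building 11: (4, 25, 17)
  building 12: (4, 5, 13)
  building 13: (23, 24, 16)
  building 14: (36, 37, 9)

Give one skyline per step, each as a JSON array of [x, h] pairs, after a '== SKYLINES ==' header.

== SKYLINES ==
[[23,16],[25,0]]
[[23,16],[25,0],[39,16],[41,0]]
[[3,13],[4,0],[23,16],[25,0],[39,16],[41,0]]
[[3,13],[4,0],[23,16],[25,0],[39,16],[41,0]]
[[3,13],[4,0],[23,16],[25,0],[38,3],[39,16],[41,3],[44,0]]
[[3,13],[10,0],[23,16],[25,0],[38,3],[39,16],[41,3],[44,0]]
[[3,13],[10,0],[11,5],[12,0],[23,16],[25,0],[38,3],[39,16],[41,3],[44,0]]
[[1,6],[2,0],[3,13],[10,0],[11,5],[12,0],[23,16],[25,0],[38,3],[39,16],[41,3],[44,0]]
[[1,6],[2,0],[3,13],[10,0],[11,14],[12,0],[23,16],[25,0],[38,3],[39,16],[41,3],[44,0]]
[[1,6],[2,0],[3,13],[10,0],[11,14],[12,0],[23,16],[25,0],[28,20],[35,0],[38,3],[39,16],[41,3],[44,0]]
[[1,6],[2,0],[3,13],[4,17],[25,0],[28,20],[35,0],[38,3],[39,16],[41,3],[44,0]]
[[1,6],[2,0],[3,13],[4,17],[25,0],[28,20],[35,0],[38,3],[39,16],[41,3],[44,0]]
[[1,6],[2,0],[3,13],[4,17],[25,0],[28,20],[35,0],[38,3],[39,16],[41,3],[44,0]]
[[1,6],[2,0],[3,13],[4,17],[25,0],[28,20],[35,0],[36,9],[37,0],[38,3],[39,16],[41,3],[44,0]]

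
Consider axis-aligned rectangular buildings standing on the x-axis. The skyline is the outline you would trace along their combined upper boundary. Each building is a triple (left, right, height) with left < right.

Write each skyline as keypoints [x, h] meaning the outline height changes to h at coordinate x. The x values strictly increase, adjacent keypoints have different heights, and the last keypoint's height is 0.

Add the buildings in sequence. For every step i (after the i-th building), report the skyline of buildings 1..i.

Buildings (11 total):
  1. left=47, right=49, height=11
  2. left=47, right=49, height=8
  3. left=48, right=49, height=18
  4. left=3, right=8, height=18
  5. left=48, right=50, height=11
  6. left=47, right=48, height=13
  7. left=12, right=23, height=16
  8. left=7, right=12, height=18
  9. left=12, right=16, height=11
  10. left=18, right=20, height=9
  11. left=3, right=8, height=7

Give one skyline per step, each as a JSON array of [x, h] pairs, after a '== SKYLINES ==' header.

== SKYLINES ==
[[47,11],[49,0]]
[[47,11],[49,0]]
[[47,11],[48,18],[49,0]]
[[3,18],[8,0],[47,11],[48,18],[49,0]]
[[3,18],[8,0],[47,11],[48,18],[49,11],[50,0]]
[[3,18],[8,0],[47,13],[48,18],[49,11],[50,0]]
[[3,18],[8,0],[12,16],[23,0],[47,13],[48,18],[49,11],[50,0]]
[[3,18],[12,16],[23,0],[47,13],[48,18],[49,11],[50,0]]
[[3,18],[12,16],[23,0],[47,13],[48,18],[49,11],[50,0]]
[[3,18],[12,16],[23,0],[47,13],[48,18],[49,11],[50,0]]
[[3,18],[12,16],[23,0],[47,13],[48,18],[49,11],[50,0]]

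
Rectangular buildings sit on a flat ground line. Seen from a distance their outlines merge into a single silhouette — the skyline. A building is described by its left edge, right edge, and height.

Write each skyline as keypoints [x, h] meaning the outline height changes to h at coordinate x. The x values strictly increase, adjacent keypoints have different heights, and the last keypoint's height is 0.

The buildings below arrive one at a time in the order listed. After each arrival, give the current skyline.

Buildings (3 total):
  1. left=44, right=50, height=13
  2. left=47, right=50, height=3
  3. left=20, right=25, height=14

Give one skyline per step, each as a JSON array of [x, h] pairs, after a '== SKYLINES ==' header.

== SKYLINES ==
[[44,13],[50,0]]
[[44,13],[50,0]]
[[20,14],[25,0],[44,13],[50,0]]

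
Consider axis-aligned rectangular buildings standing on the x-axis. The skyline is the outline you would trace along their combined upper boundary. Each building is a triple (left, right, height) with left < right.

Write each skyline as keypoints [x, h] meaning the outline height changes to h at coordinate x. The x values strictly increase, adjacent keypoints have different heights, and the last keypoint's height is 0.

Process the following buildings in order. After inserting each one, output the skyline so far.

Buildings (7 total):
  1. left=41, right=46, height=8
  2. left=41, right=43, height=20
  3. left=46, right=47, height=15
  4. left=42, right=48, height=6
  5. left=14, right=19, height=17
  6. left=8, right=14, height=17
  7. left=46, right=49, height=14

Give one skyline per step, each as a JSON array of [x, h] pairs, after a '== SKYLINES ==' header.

== SKYLINES ==
[[41,8],[46,0]]
[[41,20],[43,8],[46,0]]
[[41,20],[43,8],[46,15],[47,0]]
[[41,20],[43,8],[46,15],[47,6],[48,0]]
[[14,17],[19,0],[41,20],[43,8],[46,15],[47,6],[48,0]]
[[8,17],[19,0],[41,20],[43,8],[46,15],[47,6],[48,0]]
[[8,17],[19,0],[41,20],[43,8],[46,15],[47,14],[49,0]]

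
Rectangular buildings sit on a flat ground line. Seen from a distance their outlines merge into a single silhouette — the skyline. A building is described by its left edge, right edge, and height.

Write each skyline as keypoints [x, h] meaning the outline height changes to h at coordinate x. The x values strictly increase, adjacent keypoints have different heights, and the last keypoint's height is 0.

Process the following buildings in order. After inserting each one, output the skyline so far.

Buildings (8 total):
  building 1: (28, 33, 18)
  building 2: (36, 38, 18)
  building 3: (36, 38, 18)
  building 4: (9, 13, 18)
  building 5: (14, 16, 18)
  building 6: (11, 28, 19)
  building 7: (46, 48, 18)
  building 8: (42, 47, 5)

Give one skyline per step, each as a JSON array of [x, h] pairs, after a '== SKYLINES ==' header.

== SKYLINES ==
[[28,18],[33,0]]
[[28,18],[33,0],[36,18],[38,0]]
[[28,18],[33,0],[36,18],[38,0]]
[[9,18],[13,0],[28,18],[33,0],[36,18],[38,0]]
[[9,18],[13,0],[14,18],[16,0],[28,18],[33,0],[36,18],[38,0]]
[[9,18],[11,19],[28,18],[33,0],[36,18],[38,0]]
[[9,18],[11,19],[28,18],[33,0],[36,18],[38,0],[46,18],[48,0]]
[[9,18],[11,19],[28,18],[33,0],[36,18],[38,0],[42,5],[46,18],[48,0]]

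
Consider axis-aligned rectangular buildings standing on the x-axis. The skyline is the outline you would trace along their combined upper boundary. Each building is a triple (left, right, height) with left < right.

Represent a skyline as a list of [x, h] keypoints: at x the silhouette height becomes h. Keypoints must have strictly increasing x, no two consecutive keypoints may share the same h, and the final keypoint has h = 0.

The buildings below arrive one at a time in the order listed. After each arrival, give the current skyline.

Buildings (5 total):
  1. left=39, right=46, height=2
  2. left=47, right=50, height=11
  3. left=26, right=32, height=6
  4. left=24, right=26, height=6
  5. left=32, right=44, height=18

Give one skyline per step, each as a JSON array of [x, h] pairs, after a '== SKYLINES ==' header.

== SKYLINES ==
[[39,2],[46,0]]
[[39,2],[46,0],[47,11],[50,0]]
[[26,6],[32,0],[39,2],[46,0],[47,11],[50,0]]
[[24,6],[32,0],[39,2],[46,0],[47,11],[50,0]]
[[24,6],[32,18],[44,2],[46,0],[47,11],[50,0]]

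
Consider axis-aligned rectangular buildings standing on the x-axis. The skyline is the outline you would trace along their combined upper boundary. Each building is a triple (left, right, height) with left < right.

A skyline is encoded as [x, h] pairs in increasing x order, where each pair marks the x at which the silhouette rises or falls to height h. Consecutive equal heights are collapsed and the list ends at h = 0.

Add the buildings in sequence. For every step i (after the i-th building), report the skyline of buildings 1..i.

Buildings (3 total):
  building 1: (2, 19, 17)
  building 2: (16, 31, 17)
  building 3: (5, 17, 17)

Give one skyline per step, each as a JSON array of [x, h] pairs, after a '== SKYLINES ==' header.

== SKYLINES ==
[[2,17],[19,0]]
[[2,17],[31,0]]
[[2,17],[31,0]]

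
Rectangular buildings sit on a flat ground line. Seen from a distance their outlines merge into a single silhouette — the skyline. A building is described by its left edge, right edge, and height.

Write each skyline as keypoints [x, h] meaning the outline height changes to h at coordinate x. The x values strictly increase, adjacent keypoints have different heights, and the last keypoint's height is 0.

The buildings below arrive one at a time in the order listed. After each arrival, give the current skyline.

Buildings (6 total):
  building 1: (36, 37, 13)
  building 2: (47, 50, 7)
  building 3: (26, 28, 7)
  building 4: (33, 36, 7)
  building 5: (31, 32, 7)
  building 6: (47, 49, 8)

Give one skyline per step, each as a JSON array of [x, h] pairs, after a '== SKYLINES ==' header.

== SKYLINES ==
[[36,13],[37,0]]
[[36,13],[37,0],[47,7],[50,0]]
[[26,7],[28,0],[36,13],[37,0],[47,7],[50,0]]
[[26,7],[28,0],[33,7],[36,13],[37,0],[47,7],[50,0]]
[[26,7],[28,0],[31,7],[32,0],[33,7],[36,13],[37,0],[47,7],[50,0]]
[[26,7],[28,0],[31,7],[32,0],[33,7],[36,13],[37,0],[47,8],[49,7],[50,0]]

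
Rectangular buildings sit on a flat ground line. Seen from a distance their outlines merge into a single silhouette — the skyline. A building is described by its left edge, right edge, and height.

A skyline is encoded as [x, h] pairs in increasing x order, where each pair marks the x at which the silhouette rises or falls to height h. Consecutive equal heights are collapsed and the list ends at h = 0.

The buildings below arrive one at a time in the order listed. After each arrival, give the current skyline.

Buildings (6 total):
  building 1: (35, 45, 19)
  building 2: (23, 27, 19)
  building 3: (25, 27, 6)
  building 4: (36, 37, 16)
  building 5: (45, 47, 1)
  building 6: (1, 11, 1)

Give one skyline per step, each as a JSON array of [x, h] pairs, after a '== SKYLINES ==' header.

== SKYLINES ==
[[35,19],[45,0]]
[[23,19],[27,0],[35,19],[45,0]]
[[23,19],[27,0],[35,19],[45,0]]
[[23,19],[27,0],[35,19],[45,0]]
[[23,19],[27,0],[35,19],[45,1],[47,0]]
[[1,1],[11,0],[23,19],[27,0],[35,19],[45,1],[47,0]]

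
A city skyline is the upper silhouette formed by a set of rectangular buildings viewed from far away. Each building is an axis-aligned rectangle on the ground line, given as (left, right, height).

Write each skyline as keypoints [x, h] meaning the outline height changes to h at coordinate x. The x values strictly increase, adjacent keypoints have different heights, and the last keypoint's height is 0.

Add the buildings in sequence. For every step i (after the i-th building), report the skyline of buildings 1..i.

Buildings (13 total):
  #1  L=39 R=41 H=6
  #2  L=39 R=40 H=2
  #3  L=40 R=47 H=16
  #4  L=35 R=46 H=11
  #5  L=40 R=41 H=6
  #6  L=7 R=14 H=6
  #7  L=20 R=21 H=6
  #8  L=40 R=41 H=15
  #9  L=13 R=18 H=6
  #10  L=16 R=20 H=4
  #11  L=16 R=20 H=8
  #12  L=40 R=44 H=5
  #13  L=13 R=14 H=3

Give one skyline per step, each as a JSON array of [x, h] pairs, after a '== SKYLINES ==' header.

== SKYLINES ==
[[39,6],[41,0]]
[[39,6],[41,0]]
[[39,6],[40,16],[47,0]]
[[35,11],[40,16],[47,0]]
[[35,11],[40,16],[47,0]]
[[7,6],[14,0],[35,11],[40,16],[47,0]]
[[7,6],[14,0],[20,6],[21,0],[35,11],[40,16],[47,0]]
[[7,6],[14,0],[20,6],[21,0],[35,11],[40,16],[47,0]]
[[7,6],[18,0],[20,6],[21,0],[35,11],[40,16],[47,0]]
[[7,6],[18,4],[20,6],[21,0],[35,11],[40,16],[47,0]]
[[7,6],[16,8],[20,6],[21,0],[35,11],[40,16],[47,0]]
[[7,6],[16,8],[20,6],[21,0],[35,11],[40,16],[47,0]]
[[7,6],[16,8],[20,6],[21,0],[35,11],[40,16],[47,0]]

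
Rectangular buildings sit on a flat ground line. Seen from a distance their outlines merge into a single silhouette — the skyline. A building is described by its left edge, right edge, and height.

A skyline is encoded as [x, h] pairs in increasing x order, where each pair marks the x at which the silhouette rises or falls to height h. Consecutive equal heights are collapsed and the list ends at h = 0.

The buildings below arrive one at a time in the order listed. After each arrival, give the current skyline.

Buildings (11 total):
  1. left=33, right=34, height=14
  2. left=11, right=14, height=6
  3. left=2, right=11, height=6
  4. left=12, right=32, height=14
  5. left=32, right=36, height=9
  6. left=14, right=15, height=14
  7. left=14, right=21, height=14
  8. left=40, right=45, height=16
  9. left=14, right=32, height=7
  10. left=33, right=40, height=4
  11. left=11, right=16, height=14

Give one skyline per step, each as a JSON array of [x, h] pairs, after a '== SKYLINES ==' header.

== SKYLINES ==
[[33,14],[34,0]]
[[11,6],[14,0],[33,14],[34,0]]
[[2,6],[14,0],[33,14],[34,0]]
[[2,6],[12,14],[32,0],[33,14],[34,0]]
[[2,6],[12,14],[32,9],[33,14],[34,9],[36,0]]
[[2,6],[12,14],[32,9],[33,14],[34,9],[36,0]]
[[2,6],[12,14],[32,9],[33,14],[34,9],[36,0]]
[[2,6],[12,14],[32,9],[33,14],[34,9],[36,0],[40,16],[45,0]]
[[2,6],[12,14],[32,9],[33,14],[34,9],[36,0],[40,16],[45,0]]
[[2,6],[12,14],[32,9],[33,14],[34,9],[36,4],[40,16],[45,0]]
[[2,6],[11,14],[32,9],[33,14],[34,9],[36,4],[40,16],[45,0]]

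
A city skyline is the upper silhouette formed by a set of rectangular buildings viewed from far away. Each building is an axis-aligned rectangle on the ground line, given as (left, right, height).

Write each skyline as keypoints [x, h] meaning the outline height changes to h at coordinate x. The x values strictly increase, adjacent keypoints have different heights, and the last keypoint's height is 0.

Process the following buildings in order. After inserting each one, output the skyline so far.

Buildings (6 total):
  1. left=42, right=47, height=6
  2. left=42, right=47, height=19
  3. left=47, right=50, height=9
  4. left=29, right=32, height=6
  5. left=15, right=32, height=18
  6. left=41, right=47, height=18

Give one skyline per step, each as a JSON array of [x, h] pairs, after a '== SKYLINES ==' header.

== SKYLINES ==
[[42,6],[47,0]]
[[42,19],[47,0]]
[[42,19],[47,9],[50,0]]
[[29,6],[32,0],[42,19],[47,9],[50,0]]
[[15,18],[32,0],[42,19],[47,9],[50,0]]
[[15,18],[32,0],[41,18],[42,19],[47,9],[50,0]]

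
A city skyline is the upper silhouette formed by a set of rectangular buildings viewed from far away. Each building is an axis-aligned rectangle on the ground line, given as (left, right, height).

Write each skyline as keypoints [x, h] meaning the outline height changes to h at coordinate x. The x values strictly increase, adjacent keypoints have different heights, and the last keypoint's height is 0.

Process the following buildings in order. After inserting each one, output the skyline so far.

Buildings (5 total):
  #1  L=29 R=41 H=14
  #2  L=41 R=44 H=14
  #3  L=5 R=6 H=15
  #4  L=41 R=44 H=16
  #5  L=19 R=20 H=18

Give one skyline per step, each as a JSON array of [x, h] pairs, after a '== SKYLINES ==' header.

== SKYLINES ==
[[29,14],[41,0]]
[[29,14],[44,0]]
[[5,15],[6,0],[29,14],[44,0]]
[[5,15],[6,0],[29,14],[41,16],[44,0]]
[[5,15],[6,0],[19,18],[20,0],[29,14],[41,16],[44,0]]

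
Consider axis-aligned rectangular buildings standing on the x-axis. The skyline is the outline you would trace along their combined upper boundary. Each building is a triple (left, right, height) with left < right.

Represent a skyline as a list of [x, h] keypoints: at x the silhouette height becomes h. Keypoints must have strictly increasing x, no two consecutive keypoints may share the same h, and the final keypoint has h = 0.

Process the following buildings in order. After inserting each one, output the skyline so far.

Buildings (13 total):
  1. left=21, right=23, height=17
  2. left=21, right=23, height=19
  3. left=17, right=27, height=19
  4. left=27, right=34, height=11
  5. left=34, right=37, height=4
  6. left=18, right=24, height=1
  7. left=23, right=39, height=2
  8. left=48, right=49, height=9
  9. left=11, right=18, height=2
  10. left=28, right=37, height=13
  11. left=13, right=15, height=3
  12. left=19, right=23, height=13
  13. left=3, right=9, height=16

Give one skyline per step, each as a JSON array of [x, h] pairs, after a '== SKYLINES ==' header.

== SKYLINES ==
[[21,17],[23,0]]
[[21,19],[23,0]]
[[17,19],[27,0]]
[[17,19],[27,11],[34,0]]
[[17,19],[27,11],[34,4],[37,0]]
[[17,19],[27,11],[34,4],[37,0]]
[[17,19],[27,11],[34,4],[37,2],[39,0]]
[[17,19],[27,11],[34,4],[37,2],[39,0],[48,9],[49,0]]
[[11,2],[17,19],[27,11],[34,4],[37,2],[39,0],[48,9],[49,0]]
[[11,2],[17,19],[27,11],[28,13],[37,2],[39,0],[48,9],[49,0]]
[[11,2],[13,3],[15,2],[17,19],[27,11],[28,13],[37,2],[39,0],[48,9],[49,0]]
[[11,2],[13,3],[15,2],[17,19],[27,11],[28,13],[37,2],[39,0],[48,9],[49,0]]
[[3,16],[9,0],[11,2],[13,3],[15,2],[17,19],[27,11],[28,13],[37,2],[39,0],[48,9],[49,0]]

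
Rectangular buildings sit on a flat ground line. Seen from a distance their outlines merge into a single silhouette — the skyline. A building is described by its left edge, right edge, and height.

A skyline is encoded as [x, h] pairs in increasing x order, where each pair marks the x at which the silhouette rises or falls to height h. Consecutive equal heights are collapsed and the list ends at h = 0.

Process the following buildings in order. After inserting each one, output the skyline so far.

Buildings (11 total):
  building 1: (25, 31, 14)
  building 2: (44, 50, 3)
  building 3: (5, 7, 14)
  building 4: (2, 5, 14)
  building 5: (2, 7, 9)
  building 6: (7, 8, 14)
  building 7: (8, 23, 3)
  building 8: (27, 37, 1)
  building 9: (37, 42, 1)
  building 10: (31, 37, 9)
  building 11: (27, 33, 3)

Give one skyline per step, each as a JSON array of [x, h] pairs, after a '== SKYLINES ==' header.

== SKYLINES ==
[[25,14],[31,0]]
[[25,14],[31,0],[44,3],[50,0]]
[[5,14],[7,0],[25,14],[31,0],[44,3],[50,0]]
[[2,14],[7,0],[25,14],[31,0],[44,3],[50,0]]
[[2,14],[7,0],[25,14],[31,0],[44,3],[50,0]]
[[2,14],[8,0],[25,14],[31,0],[44,3],[50,0]]
[[2,14],[8,3],[23,0],[25,14],[31,0],[44,3],[50,0]]
[[2,14],[8,3],[23,0],[25,14],[31,1],[37,0],[44,3],[50,0]]
[[2,14],[8,3],[23,0],[25,14],[31,1],[42,0],[44,3],[50,0]]
[[2,14],[8,3],[23,0],[25,14],[31,9],[37,1],[42,0],[44,3],[50,0]]
[[2,14],[8,3],[23,0],[25,14],[31,9],[37,1],[42,0],[44,3],[50,0]]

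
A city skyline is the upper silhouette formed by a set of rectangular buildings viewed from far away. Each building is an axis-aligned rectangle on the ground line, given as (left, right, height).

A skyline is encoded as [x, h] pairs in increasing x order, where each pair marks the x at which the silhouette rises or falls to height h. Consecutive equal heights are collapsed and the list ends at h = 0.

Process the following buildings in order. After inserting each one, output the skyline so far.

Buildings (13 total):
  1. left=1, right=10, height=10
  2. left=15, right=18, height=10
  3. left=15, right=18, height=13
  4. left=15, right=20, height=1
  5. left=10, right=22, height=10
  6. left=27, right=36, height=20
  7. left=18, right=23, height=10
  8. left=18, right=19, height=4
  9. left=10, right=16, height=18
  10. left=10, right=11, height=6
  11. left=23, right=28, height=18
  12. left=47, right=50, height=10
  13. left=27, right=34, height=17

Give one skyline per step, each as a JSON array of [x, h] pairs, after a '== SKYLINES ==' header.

== SKYLINES ==
[[1,10],[10,0]]
[[1,10],[10,0],[15,10],[18,0]]
[[1,10],[10,0],[15,13],[18,0]]
[[1,10],[10,0],[15,13],[18,1],[20,0]]
[[1,10],[15,13],[18,10],[22,0]]
[[1,10],[15,13],[18,10],[22,0],[27,20],[36,0]]
[[1,10],[15,13],[18,10],[23,0],[27,20],[36,0]]
[[1,10],[15,13],[18,10],[23,0],[27,20],[36,0]]
[[1,10],[10,18],[16,13],[18,10],[23,0],[27,20],[36,0]]
[[1,10],[10,18],[16,13],[18,10],[23,0],[27,20],[36,0]]
[[1,10],[10,18],[16,13],[18,10],[23,18],[27,20],[36,0]]
[[1,10],[10,18],[16,13],[18,10],[23,18],[27,20],[36,0],[47,10],[50,0]]
[[1,10],[10,18],[16,13],[18,10],[23,18],[27,20],[36,0],[47,10],[50,0]]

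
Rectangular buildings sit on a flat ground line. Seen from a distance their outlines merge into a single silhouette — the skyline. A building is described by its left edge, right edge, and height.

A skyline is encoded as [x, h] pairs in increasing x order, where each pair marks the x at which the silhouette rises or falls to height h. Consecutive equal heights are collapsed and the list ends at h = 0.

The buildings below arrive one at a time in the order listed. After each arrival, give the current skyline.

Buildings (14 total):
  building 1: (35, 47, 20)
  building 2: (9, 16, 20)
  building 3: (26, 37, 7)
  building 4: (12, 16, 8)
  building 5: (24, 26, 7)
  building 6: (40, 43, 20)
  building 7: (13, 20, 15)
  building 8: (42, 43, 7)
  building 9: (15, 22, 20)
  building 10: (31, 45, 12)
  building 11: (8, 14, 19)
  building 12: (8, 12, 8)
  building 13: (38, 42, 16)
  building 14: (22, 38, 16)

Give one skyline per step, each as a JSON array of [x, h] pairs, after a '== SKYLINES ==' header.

== SKYLINES ==
[[35,20],[47,0]]
[[9,20],[16,0],[35,20],[47,0]]
[[9,20],[16,0],[26,7],[35,20],[47,0]]
[[9,20],[16,0],[26,7],[35,20],[47,0]]
[[9,20],[16,0],[24,7],[35,20],[47,0]]
[[9,20],[16,0],[24,7],[35,20],[47,0]]
[[9,20],[16,15],[20,0],[24,7],[35,20],[47,0]]
[[9,20],[16,15],[20,0],[24,7],[35,20],[47,0]]
[[9,20],[22,0],[24,7],[35,20],[47,0]]
[[9,20],[22,0],[24,7],[31,12],[35,20],[47,0]]
[[8,19],[9,20],[22,0],[24,7],[31,12],[35,20],[47,0]]
[[8,19],[9,20],[22,0],[24,7],[31,12],[35,20],[47,0]]
[[8,19],[9,20],[22,0],[24,7],[31,12],[35,20],[47,0]]
[[8,19],[9,20],[22,16],[35,20],[47,0]]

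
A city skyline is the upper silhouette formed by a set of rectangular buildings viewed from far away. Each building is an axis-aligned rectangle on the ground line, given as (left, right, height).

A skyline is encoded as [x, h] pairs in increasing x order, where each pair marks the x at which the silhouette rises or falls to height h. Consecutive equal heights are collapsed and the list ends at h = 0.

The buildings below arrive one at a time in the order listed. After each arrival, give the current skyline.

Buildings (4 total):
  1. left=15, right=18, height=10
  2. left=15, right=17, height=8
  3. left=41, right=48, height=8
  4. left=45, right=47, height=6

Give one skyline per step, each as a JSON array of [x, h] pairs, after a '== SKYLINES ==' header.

== SKYLINES ==
[[15,10],[18,0]]
[[15,10],[18,0]]
[[15,10],[18,0],[41,8],[48,0]]
[[15,10],[18,0],[41,8],[48,0]]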